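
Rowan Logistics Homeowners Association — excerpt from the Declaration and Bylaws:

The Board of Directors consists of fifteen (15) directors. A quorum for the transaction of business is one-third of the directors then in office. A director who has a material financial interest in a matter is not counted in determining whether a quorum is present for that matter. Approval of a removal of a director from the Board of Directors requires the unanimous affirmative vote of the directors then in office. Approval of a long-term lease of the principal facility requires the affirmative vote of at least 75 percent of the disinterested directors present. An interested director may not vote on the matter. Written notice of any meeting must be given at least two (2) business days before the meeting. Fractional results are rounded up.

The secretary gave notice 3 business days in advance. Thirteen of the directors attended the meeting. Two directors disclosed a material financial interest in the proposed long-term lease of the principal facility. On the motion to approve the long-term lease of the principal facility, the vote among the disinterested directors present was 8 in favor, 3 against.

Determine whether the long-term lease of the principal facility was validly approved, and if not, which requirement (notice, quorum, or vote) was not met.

Notice: 3 business days given; 2 required (3 ≥ 2). Satisfied.
Quorum: 13 present, but the 2 interested directors do not count, leaving 11. Quorum is 5. Satisfied.
Vote: the long-term lease of the principal facility requires three-fourths of the disinterested directors present (13 − 2 = 11). 3/4 of 11 = 8.25, rounded up to 9, so 9 affirmative votes are needed; 8 voted in favor. Not satisfied.

Invalid — vote requirement not satisfied.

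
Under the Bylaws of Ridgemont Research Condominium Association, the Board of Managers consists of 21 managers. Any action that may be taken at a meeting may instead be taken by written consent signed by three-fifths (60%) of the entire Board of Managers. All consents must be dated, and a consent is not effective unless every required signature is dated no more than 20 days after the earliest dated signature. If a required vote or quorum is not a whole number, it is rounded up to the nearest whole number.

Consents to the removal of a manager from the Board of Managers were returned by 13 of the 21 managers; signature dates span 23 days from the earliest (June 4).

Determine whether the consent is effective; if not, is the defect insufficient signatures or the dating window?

Not effective — dating-window requirement not satisfied.

Signatures required: three-fifths (60%) of 21 — 3/5 of 21 = 12.60, rounded up to 13, so 13 needed; 13 signed. Sufficient.
Dating window: the latest signature is 23 days after the earliest; the limit is 20 days. Outside the window.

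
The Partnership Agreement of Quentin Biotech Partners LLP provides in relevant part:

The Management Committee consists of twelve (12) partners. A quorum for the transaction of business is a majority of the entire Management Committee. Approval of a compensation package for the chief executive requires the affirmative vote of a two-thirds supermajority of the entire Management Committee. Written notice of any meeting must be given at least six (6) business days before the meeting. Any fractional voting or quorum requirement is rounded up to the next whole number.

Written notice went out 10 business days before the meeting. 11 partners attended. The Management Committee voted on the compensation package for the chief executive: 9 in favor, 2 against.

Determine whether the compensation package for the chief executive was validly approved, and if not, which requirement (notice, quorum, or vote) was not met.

Notice: 10 business days given; 6 required (10 ≥ 6). Satisfied.
Quorum: 11 present; quorum is 7. Satisfied.
Vote: the compensation package for the chief executive requires two-thirds of the entire Management Committee (12). 2/3 of 12 = 8, so 8 affirmative votes are needed; 9 voted in favor. Satisfied.

Valid — all requirements satisfied.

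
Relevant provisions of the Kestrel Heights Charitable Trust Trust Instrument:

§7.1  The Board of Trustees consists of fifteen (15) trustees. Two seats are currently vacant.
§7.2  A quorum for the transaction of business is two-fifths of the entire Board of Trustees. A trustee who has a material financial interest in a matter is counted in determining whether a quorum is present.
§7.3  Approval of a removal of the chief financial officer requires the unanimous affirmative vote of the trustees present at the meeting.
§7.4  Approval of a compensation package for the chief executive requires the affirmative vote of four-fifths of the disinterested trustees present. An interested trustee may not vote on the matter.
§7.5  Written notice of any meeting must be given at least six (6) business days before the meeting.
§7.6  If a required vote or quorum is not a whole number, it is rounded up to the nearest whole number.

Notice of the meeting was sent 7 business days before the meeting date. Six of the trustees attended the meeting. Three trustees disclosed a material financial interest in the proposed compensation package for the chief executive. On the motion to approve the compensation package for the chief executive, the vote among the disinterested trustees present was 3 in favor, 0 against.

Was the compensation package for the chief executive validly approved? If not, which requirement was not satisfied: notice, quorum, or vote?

Valid — all requirements satisfied.

Notice: 7 business days given; 6 required (7 ≥ 6). Satisfied.
Quorum: 6 present (interested trustees count toward quorum); quorum is 6. Satisfied.
Vote: the compensation package for the chief executive requires four-fifths of the disinterested trustees present (6 − 3 = 3). 4/5 of 3 = 2.40, rounded up to 3, so 3 affirmative votes are needed; 3 voted in favor. Satisfied.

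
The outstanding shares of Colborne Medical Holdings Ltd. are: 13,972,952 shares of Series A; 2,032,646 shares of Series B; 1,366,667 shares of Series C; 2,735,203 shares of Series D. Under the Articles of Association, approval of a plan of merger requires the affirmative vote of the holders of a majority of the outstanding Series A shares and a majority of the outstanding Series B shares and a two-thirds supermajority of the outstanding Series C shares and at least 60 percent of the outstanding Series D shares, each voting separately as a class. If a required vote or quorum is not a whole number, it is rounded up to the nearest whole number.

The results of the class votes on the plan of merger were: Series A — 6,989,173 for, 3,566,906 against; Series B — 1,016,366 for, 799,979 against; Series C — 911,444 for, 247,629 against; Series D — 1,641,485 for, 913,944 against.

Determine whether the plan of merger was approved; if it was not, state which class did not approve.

Approved — every class gave the required vote.

Series A: a majority of 13972952 is 6986477; 6,986,477 required, 6,989,173 in favor — approved.
Series B: a majority of 2032646 is 1016324; 1,016,324 required, 1,016,366 in favor — approved.
Series C: 2/3 of 1366667 = 911111.33, rounded up to 911112; 911,112 required, 911,444 in favor — approved.
Series D: 3/5 of 2735203 = 1641121.80, rounded up to 1641122; 1,641,122 required, 1,641,485 in favor — approved.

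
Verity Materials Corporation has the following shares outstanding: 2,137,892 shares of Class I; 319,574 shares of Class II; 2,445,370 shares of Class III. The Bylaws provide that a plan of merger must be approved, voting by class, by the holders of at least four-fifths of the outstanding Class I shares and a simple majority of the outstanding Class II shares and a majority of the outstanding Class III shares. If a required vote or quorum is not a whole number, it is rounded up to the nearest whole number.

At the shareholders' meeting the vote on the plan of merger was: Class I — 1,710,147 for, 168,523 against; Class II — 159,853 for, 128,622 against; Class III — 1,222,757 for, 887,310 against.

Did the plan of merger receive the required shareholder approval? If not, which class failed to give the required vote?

Class I: 4/5 of 2137892 = 1710313.60, rounded up to 1710314; 1,710,314 required, 1,710,147 in favor — not approved.
Class II: a majority of 319574 is 159788; 159,788 required, 159,853 in favor — approved.
Class III: a majority of 2445370 is 1222686; 1,222,686 required, 1,222,757 in favor — approved.

Not approved — the Class I shares did not give the required vote.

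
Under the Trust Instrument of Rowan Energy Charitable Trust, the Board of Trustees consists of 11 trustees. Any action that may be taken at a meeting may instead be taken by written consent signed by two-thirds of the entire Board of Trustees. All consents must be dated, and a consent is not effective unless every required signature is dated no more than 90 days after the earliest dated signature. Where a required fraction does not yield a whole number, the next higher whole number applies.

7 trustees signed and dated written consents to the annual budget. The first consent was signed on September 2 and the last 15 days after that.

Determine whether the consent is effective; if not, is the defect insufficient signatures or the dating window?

Not effective — insufficient signatures.

Signatures required: two-thirds of 11 — 2/3 of 11 = 7.33, rounded up to 8, so 8 needed; 7 signed. Insufficient.
Dating window: the latest signature is 15 days after the earliest; the limit is 90 days. Within the window.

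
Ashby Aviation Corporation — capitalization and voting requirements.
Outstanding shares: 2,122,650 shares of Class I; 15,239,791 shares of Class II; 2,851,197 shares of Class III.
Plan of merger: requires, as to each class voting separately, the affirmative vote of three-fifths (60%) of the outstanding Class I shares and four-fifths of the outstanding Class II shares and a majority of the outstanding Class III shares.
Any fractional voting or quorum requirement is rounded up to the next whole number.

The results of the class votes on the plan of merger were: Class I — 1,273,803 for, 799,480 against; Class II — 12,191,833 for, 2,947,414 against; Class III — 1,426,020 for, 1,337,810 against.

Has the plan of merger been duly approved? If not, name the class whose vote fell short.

Class I: 3/5 of 2122650 = 1273590; 1,273,590 required, 1,273,803 in favor — approved.
Class II: 4/5 of 15239791 = 12191832.80, rounded up to 12191833; 12,191,833 required, 12,191,833 in favor — approved.
Class III: a majority of 2851197 is 1425599; 1,425,599 required, 1,426,020 in favor — approved.

Approved — every class gave the required vote.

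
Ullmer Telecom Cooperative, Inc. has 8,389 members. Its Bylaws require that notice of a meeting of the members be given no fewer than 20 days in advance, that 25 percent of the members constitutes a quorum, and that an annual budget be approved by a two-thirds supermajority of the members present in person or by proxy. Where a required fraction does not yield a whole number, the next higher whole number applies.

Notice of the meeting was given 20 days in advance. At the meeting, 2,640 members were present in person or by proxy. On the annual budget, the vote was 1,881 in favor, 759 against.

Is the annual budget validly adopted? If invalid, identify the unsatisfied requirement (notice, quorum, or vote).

Valid — all requirements satisfied.

Notice: 20 days given; 20 required. Satisfied.
Quorum: 25% of 8,389 = 2,097.25, rounded up to 2,098; 2,640 present. Satisfied.
Vote: requires two-thirds of those present (2,640); 2/3 of 2640 = 1760, so 1,760 needed; 1,881 in favor. Satisfied.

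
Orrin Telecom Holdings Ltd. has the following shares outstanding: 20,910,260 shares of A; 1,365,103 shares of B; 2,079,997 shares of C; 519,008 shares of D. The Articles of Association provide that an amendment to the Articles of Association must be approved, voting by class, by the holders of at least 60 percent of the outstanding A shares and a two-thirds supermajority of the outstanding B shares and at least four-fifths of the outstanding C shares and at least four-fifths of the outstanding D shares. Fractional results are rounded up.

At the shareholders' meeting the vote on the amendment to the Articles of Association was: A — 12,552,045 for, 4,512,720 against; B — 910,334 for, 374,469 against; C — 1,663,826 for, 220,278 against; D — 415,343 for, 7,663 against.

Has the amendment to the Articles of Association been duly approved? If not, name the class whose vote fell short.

Not approved — the C shares did not give the required vote.

A: 3/5 of 20910260 = 12546156; 12,546,156 required, 12,552,045 in favor — approved.
B: 2/3 of 1365103 = 910068.67, rounded up to 910069; 910,069 required, 910,334 in favor — approved.
C: 4/5 of 2079997 = 1663997.60, rounded up to 1663998; 1,663,998 required, 1,663,826 in favor — not approved.
D: 4/5 of 519008 = 415206.40, rounded up to 415207; 415,207 required, 415,343 in favor — approved.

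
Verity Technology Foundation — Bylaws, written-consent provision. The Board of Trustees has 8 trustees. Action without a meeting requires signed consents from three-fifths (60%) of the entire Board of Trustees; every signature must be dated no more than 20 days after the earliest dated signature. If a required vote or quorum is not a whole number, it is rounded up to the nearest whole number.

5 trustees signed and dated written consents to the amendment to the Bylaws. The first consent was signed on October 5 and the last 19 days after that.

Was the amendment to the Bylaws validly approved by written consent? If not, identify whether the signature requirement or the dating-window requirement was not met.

Signatures required: three-fifths (60%) of 8 — 3/5 of 8 = 4.80, rounded up to 5, so 5 needed; 5 signed. Sufficient.
Dating window: the latest signature is 19 days after the earliest; the limit is 20 days. Within the window.

Effective — both the signature and dating-window requirements are satisfied.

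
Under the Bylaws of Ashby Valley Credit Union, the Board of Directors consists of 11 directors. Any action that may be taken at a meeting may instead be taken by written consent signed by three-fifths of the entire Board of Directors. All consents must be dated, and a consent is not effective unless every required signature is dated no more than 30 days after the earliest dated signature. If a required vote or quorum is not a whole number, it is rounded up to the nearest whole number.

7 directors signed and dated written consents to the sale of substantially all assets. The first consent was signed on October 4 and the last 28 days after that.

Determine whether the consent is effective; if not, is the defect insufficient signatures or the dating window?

Signatures required: three-fifths of 11 — 3/5 of 11 = 6.60, rounded up to 7, so 7 needed; 7 signed. Sufficient.
Dating window: the latest signature is 28 days after the earliest; the limit is 30 days. Within the window.

Effective — both the signature and dating-window requirements are satisfied.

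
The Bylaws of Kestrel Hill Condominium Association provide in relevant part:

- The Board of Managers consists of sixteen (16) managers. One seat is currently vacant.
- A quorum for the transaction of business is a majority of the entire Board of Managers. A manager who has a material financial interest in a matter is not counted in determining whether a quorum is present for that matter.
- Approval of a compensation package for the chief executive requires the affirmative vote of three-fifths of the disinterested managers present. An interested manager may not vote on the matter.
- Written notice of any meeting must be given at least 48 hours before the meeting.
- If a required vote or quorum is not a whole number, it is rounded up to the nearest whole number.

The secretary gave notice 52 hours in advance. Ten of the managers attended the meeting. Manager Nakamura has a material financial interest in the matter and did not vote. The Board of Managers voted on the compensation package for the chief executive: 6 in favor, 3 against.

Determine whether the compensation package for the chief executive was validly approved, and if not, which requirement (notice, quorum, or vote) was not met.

Notice: 52 hours given; 48 required (52 ≥ 48). Satisfied.
Quorum: 10 present, but the 1 interested manager does not count, leaving 9. Quorum is 9. Satisfied.
Vote: the compensation package for the chief executive requires three-fifths of the disinterested managers present (10 − 1 = 9). 3/5 of 9 = 5.40, rounded up to 6, so 6 affirmative votes are needed; 6 voted in favor. Satisfied.

Valid — all requirements satisfied.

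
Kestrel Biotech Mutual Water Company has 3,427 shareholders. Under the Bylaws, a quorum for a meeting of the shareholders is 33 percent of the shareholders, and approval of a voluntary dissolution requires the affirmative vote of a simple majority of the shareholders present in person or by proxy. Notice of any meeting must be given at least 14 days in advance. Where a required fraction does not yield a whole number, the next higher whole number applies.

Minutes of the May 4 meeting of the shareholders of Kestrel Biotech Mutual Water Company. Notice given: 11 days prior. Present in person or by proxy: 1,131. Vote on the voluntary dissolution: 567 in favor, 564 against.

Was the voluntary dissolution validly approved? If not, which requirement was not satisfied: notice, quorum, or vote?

Notice: 11 days given; 14 required. Not satisfied.
Quorum: 33% of 3,427 = 1,130.91, rounded up to 1,131; 1,131 present. Satisfied.
Vote: requires a majority of those present (1,131); a majority of 1131 is 566, so 566 needed; 567 in favor. Satisfied.

Invalid — notice requirement not satisfied.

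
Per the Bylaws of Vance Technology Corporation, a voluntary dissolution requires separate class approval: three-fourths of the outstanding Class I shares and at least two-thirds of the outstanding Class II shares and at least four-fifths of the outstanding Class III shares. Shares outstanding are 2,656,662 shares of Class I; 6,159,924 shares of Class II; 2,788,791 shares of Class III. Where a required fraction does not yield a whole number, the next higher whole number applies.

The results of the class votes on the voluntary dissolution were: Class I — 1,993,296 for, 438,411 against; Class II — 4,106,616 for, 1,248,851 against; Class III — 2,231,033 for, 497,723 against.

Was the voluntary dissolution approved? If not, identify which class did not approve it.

Approved — every class gave the required vote.

Class I: 3/4 of 2656662 = 1992496.50, rounded up to 1992497; 1,992,497 required, 1,993,296 in favor — approved.
Class II: 2/3 of 6159924 = 4106616; 4,106,616 required, 4,106,616 in favor — approved.
Class III: 4/5 of 2788791 = 2231032.80, rounded up to 2231033; 2,231,033 required, 2,231,033 in favor — approved.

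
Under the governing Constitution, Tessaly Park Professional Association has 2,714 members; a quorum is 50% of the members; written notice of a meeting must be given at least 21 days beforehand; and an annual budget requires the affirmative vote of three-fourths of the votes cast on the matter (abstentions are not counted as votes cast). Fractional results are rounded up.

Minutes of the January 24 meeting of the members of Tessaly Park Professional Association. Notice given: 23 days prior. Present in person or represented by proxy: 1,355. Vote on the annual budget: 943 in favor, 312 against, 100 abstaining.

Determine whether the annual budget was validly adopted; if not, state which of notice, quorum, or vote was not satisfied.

Invalid — quorum requirement not satisfied.

Notice: 23 days given; 21 required. Satisfied.
Quorum: 50% of 2,714 = 1,357; 1,355 present. Not satisfied.
Vote: requires three-fourths of the votes cast (1,355 − 100 abstaining = 1,255); 3/4 of 1255 = 941.25, rounded up to 942, so 942 needed; 943 in favor. Satisfied.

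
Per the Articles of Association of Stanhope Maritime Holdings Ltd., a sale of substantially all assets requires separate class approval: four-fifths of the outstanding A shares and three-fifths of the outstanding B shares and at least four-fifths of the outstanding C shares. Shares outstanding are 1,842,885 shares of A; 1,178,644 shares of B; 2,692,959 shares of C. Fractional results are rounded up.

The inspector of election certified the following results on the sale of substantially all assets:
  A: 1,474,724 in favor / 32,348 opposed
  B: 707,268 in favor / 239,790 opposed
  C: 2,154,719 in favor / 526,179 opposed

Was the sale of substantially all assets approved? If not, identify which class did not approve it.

A: 4/5 of 1842885 = 1474308; 1,474,308 required, 1,474,724 in favor — approved.
B: 3/5 of 1178644 = 707186.40, rounded up to 707187; 707,187 required, 707,268 in favor — approved.
C: 4/5 of 2692959 = 2154367.20, rounded up to 2154368; 2,154,368 required, 2,154,719 in favor — approved.

Approved — every class gave the required vote.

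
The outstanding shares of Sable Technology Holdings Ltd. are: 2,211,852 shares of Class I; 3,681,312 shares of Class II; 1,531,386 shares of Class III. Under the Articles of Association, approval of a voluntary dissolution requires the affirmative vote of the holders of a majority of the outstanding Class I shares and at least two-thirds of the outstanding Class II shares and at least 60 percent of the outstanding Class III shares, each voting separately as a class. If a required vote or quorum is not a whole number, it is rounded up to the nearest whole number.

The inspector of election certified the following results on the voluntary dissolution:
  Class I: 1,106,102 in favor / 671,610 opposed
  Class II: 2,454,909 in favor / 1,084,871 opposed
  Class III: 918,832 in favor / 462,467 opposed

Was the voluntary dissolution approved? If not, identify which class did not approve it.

Approved — every class gave the required vote.

Class I: a majority of 2211852 is 1105927; 1,105,927 required, 1,106,102 in favor — approved.
Class II: 2/3 of 3681312 = 2454208; 2,454,208 required, 2,454,909 in favor — approved.
Class III: 3/5 of 1531386 = 918831.60, rounded up to 918832; 918,832 required, 918,832 in favor — approved.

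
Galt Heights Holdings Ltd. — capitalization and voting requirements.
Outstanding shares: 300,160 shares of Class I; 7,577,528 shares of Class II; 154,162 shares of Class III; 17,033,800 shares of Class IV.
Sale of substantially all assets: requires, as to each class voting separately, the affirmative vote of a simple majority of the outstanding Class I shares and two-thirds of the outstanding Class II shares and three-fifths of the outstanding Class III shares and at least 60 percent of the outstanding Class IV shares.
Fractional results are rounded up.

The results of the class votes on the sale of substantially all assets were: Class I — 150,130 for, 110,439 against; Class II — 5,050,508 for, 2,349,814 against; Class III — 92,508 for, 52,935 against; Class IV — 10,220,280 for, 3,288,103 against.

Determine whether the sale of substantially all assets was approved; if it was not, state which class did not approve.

Class I: a majority of 300160 is 150081; 150,081 required, 150,130 in favor — approved.
Class II: 2/3 of 7577528 = 5051685.33, rounded up to 5051686; 5,051,686 required, 5,050,508 in favor — not approved.
Class III: 3/5 of 154162 = 92497.20, rounded up to 92498; 92,498 required, 92,508 in favor — approved.
Class IV: 3/5 of 17033800 = 10220280; 10,220,280 required, 10,220,280 in favor — approved.

Not approved — the Class II shares did not give the required vote.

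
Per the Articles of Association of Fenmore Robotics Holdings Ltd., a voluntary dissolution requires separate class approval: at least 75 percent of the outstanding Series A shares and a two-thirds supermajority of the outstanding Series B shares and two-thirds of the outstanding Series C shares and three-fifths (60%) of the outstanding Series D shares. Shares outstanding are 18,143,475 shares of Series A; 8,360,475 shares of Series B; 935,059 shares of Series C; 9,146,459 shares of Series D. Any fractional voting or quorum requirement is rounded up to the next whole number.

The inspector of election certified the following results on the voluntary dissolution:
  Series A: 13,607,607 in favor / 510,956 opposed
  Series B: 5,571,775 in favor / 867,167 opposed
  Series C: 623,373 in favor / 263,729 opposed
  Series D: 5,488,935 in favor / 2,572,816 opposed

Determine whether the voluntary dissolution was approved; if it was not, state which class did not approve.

Not approved — the Series B shares did not give the required vote.

Series A: 3/4 of 18143475 = 13607606.25, rounded up to 13607607; 13,607,607 required, 13,607,607 in favor — approved.
Series B: 2/3 of 8360475 = 5573650; 5,573,650 required, 5,571,775 in favor — not approved.
Series C: 2/3 of 935059 = 623372.67, rounded up to 623373; 623,373 required, 623,373 in favor — approved.
Series D: 3/5 of 9146459 = 5487875.40, rounded up to 5487876; 5,487,876 required, 5,488,935 in favor — approved.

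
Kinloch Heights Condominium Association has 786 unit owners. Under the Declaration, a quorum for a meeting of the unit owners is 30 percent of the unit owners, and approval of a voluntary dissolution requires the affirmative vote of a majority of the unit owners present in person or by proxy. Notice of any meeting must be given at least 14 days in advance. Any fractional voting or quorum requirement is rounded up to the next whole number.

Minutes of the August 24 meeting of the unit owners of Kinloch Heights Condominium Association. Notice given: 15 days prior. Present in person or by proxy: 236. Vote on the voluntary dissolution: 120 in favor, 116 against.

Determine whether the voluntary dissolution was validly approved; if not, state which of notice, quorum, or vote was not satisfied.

Valid — all requirements satisfied.

Notice: 15 days given; 14 required. Satisfied.
Quorum: 30% of 786 = 235.80, rounded up to 236; 236 present. Satisfied.
Vote: requires a majority of those present (236); a majority of 236 is 119, so 119 needed; 120 in favor. Satisfied.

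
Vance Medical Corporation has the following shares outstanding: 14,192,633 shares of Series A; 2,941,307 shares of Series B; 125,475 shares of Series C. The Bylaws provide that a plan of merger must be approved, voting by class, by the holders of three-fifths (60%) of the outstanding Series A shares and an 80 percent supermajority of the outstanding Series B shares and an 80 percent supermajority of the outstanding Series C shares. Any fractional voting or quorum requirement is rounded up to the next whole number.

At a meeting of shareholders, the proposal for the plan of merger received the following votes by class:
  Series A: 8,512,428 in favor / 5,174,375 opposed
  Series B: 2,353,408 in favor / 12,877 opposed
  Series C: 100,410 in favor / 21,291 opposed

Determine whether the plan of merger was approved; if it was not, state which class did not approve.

Series A: 3/5 of 14192633 = 8515579.80, rounded up to 8515580; 8,515,580 required, 8,512,428 in favor — not approved.
Series B: 4/5 of 2941307 = 2353045.60, rounded up to 2353046; 2,353,046 required, 2,353,408 in favor — approved.
Series C: 4/5 of 125475 = 100380; 100,380 required, 100,410 in favor — approved.

Not approved — the Series A shares did not give the required vote.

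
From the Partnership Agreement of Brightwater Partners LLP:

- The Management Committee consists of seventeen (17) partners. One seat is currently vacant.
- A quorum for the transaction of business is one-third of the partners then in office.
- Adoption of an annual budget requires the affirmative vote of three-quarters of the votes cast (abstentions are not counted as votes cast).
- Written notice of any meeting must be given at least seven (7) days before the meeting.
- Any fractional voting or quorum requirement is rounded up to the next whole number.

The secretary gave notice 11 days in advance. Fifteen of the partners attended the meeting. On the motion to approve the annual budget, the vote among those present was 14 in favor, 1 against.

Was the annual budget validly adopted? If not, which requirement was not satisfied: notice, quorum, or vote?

Notice: 11 days given; 7 required (11 ≥ 7). Satisfied.
Quorum: 15 present; quorum is 6. Satisfied.
Vote: the annual budget requires three-fourths of the votes cast (15). 3/4 of 15 = 11.25, rounded up to 12, so 12 affirmative votes are needed; 14 voted in favor. Satisfied.

Valid — all requirements satisfied.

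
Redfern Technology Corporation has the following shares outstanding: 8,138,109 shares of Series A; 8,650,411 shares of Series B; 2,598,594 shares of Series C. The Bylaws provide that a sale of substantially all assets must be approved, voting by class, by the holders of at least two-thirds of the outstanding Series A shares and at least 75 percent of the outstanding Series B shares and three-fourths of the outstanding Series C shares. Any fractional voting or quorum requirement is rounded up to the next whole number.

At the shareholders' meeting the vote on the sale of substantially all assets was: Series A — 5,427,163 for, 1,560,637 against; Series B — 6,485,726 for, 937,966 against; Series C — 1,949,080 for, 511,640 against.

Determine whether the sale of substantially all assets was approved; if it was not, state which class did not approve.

Not approved — the Series B shares did not give the required vote.

Series A: 2/3 of 8138109 = 5425406; 5,425,406 required, 5,427,163 in favor — approved.
Series B: 3/4 of 8650411 = 6487808.25, rounded up to 6487809; 6,487,809 required, 6,485,726 in favor — not approved.
Series C: 3/4 of 2598594 = 1948945.50, rounded up to 1948946; 1,948,946 required, 1,949,080 in favor — approved.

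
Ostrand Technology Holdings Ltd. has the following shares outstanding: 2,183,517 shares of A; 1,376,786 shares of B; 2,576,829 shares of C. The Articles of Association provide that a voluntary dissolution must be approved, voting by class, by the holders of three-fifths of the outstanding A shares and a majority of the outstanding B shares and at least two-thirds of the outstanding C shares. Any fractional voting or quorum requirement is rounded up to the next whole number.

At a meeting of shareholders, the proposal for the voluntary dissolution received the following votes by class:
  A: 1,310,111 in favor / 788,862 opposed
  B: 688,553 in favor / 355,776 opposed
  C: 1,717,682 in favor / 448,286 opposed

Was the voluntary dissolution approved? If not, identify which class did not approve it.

A: 3/5 of 2183517 = 1310110.20, rounded up to 1310111; 1,310,111 required, 1,310,111 in favor — approved.
B: a majority of 1376786 is 688394; 688,394 required, 688,553 in favor — approved.
C: 2/3 of 2576829 = 1717886; 1,717,886 required, 1,717,682 in favor — not approved.

Not approved — the C shares did not give the required vote.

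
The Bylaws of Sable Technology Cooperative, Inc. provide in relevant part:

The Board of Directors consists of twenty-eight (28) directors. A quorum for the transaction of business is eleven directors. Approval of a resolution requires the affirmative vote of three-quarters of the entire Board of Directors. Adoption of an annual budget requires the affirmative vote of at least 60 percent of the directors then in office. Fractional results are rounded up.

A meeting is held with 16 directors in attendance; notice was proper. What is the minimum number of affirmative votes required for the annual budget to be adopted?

The annual budget requires three-fifths of the directors then in office (28).
3/5 of 28 = 16.80, rounded up to 17.
(Only 16 can vote, so the annual budget cannot pass at this meeting, but the required vote is still 17.)

17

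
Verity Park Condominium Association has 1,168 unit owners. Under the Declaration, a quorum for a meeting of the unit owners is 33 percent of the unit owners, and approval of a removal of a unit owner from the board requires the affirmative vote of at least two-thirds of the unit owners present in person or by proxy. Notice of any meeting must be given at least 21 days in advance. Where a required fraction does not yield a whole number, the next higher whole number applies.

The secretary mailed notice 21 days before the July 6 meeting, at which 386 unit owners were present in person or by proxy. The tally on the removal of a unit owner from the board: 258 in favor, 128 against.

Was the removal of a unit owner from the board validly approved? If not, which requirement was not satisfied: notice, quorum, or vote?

Valid — all requirements satisfied.

Notice: 21 days given; 21 required. Satisfied.
Quorum: 33% of 1,168 = 385.44, rounded up to 386; 386 present. Satisfied.
Vote: requires two-thirds of those present (386); 2/3 of 386 = 257.33, rounded up to 258, so 258 needed; 258 in favor. Satisfied.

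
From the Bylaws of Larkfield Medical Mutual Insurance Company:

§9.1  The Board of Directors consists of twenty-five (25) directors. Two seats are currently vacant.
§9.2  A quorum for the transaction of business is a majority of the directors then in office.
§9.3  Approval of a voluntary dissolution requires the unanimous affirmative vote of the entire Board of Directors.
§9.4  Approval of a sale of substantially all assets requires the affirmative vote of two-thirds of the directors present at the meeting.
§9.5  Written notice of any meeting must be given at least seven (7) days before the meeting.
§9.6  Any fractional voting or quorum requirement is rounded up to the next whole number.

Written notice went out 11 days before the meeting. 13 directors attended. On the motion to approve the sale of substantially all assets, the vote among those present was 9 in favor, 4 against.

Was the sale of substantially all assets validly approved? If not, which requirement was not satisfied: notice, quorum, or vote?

Notice: 11 days given; 7 required (11 ≥ 7). Satisfied.
Quorum: 13 present; quorum is 12. Satisfied.
Vote: the sale of substantially all assets requires two-thirds of the directors present (13). 2/3 of 13 = 8.67, rounded up to 9, so 9 affirmative votes are needed; 9 voted in favor. Satisfied.

Valid — all requirements satisfied.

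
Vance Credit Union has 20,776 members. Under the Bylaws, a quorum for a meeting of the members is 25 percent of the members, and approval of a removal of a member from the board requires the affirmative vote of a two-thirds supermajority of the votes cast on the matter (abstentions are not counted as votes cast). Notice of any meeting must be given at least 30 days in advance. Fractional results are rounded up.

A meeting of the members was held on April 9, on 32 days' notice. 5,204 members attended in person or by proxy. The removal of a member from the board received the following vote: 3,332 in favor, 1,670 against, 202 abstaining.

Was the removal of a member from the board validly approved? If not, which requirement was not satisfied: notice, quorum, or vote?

Invalid — vote requirement not satisfied.

Notice: 32 days given; 30 required. Satisfied.
Quorum: 25% of 20,776 = 5,194; 5,204 present. Satisfied.
Vote: requires two-thirds of the votes cast (5,204 − 202 abstaining = 5,002); 2/3 of 5002 = 3334.67, rounded up to 3335, so 3,335 needed; 3,332 in favor. Not satisfied.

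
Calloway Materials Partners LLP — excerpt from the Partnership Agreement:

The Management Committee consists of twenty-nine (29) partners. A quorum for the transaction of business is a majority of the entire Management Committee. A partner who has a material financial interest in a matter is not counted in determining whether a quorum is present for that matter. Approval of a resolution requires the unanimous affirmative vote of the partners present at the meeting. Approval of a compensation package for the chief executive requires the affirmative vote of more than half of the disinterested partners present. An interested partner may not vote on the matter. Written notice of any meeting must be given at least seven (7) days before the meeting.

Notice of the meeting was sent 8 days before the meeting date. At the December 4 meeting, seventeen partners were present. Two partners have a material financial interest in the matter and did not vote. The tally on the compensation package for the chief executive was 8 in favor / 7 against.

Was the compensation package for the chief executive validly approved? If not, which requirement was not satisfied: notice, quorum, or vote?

Valid — all requirements satisfied.

Notice: 8 days given; 7 required (8 ≥ 7). Satisfied.
Quorum: 17 present, but the 2 interested partners do not count, leaving 15. Quorum is 15. Satisfied.
Vote: the compensation package for the chief executive requires a majority of the disinterested partners present (17 − 2 = 15). A majority of 15 is 8, so 8 affirmative votes are needed; 8 voted in favor. Satisfied.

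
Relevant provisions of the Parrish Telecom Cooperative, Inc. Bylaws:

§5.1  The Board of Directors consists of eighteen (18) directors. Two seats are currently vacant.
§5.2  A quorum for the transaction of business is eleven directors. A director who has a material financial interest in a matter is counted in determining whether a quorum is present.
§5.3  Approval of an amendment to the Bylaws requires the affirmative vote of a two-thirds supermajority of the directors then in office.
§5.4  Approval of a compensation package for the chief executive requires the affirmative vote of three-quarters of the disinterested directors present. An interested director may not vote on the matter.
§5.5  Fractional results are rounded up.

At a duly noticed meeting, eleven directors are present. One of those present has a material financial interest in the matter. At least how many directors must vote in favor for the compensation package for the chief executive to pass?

8

The compensation package for the chief executive requires three-fourths of the disinterested directors present (11 − 1 = 10).
3/4 of 10 = 7.50, rounded up to 8.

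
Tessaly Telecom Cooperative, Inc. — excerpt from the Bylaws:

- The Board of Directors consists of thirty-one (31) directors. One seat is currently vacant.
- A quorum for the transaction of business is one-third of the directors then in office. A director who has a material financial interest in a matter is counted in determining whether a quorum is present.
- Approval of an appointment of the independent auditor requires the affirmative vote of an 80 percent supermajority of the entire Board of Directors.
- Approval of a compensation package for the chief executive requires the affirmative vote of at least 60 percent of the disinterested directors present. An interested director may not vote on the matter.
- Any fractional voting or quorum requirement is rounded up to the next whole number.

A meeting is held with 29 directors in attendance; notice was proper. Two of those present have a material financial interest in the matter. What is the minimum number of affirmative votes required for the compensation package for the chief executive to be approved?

The compensation package for the chief executive requires three-fifths of the disinterested directors present (29 − 2 = 27).
3/5 of 27 = 16.20, rounded up to 17.

17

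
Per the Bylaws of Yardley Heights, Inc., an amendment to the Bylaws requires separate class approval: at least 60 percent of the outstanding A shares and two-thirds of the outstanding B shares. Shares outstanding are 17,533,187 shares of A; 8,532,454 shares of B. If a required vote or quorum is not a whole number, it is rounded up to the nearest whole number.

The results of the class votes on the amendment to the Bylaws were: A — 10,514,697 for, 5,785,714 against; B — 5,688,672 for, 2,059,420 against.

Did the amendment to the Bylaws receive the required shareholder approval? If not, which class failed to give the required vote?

Not approved — the A shares did not give the required vote.

A: 3/5 of 17533187 = 10519912.20, rounded up to 10519913; 10,519,913 required, 10,514,697 in favor — not approved.
B: 2/3 of 8532454 = 5688302.67, rounded up to 5688303; 5,688,303 required, 5,688,672 in favor — approved.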